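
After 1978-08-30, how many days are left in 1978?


Day of year: 242 of 365
Remaining = 365 - 242

123 days


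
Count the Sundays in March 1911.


March 1911 has 31 days
Anchor: Jan 1, 1911. With p = 1911 - 1 = 1910: (p + p//4 - p//100 + p//400) mod 7 = (1910 + 477 - 19 + 4) mod 7 = 2372 mod 7 = 6 -> Sunday (Mon=0 ... Sun=6)
Days before March (Jan-Feb): 59; March 1 index = (6 + 59) mod 7 = 2 -> Wednesday
First Sunday is March 5
Sundays: 5, 12, 19, 26

4 Sundays


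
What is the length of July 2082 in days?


July 2082

31 days


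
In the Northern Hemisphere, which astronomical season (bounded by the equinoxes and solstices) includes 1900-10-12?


Date: October 12
Astronomical Autumn (approx.; exact equinox/solstice day varies by year): September 22 to December 20
October 12 falls within the Autumn window

Autumn


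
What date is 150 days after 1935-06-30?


Start: 1935-06-30, add 150 days
June 30 is the last day of June 1935 -> 150 left
July 1935 has 31 days -> 119 left
August 1935 has 31 days -> 88 left
September 1935 has 30 days -> 58 left
October 1935 has 31 days -> 27 left
November 1935: 27 <= 30 -> lands on November 27

Result: 1935-11-27


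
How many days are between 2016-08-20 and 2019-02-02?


From 2016-08-20 to 2019-02-02
2016-08-20: days before August = 31 + 29 + 31 + 30 + 31 + 30 + 31 = 213 (2016 is a leap year); day of year = 213 + 20 = 233
2019-02-02: days before February = 31; day of year = 31 + 2 = 33
Rest of 2016: 366 - 233 = 133
Full years 2017 (365), 2018 (365): 730
Total = 133 + 730 + 33 = 896

896 days


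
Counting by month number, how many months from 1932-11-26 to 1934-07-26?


From November 1932 to July 1934
2 years * 12 = 24 months, minus 4 months = 20

20 months


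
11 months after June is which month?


June is month 6
6 + 11 = 17; wrap: 17 - 12 = 5

May


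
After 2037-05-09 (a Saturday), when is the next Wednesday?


Current: Saturday
Target: Wednesday
Days ahead: 4

Next Wednesday: 2037-05-13


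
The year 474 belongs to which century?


Century = (year - 1) // 100 + 1
= (474 - 1) // 100 + 1
= 473 // 100 + 1
= 4 + 1

5th century


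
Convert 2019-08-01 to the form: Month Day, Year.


ISO 2019-08-01 parses as year=2019, month=08, day=01
Month 8 -> August

August 1, 2019


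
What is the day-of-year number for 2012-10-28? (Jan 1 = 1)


Date: October 28, 2012
Days in months 1 through 9: 274
Plus 28 days in October

Day of year: 302


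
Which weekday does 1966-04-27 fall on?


Date: April 27, 1966
Anchor: Jan 1, 1966. With p = 1966 - 1 = 1965: (p + p//4 - p//100 + p//400) mod 7 = (1965 + 491 - 19 + 4) mod 7 = 2441 mod 7 = 5 -> Saturday (Mon=0 ... Sun=6)
Days before April (Jan-Mar): 90; offset = 90 + 27 - 1 = 116
Weekday index = (5 + 116) mod 7 = 2

Day of the week: Wednesday


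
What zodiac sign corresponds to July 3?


Date: July 3
Conventional tropical zodiac dates: Cancer from June 21 onward; Leo starts July 23
July 3 falls within the Cancer range

Cancer


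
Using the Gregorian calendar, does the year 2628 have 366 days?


Gregorian leap year rule: divisible by 4, but not by 100, unless also by 400.
2628 is divisible by 4 but not 100 -> leap year

Yes


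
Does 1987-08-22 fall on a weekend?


Anchor: Jan 1, 1987. With p = 1987 - 1 = 1986: (p + p//4 - p//100 + p//400) mod 7 = (1986 + 496 - 19 + 4) mod 7 = 2467 mod 7 = 3 -> Thursday (Mon=0 ... Sun=6)
Day of year: 234; offset = 233
Weekday index = (3 + 233) mod 7 = 5 -> Saturday
Weekend days: Saturday, Sunday

Yes


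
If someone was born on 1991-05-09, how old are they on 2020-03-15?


Birth: 1991-05-09
Reference: 2020-03-15
Year difference: 2020 - 1991 = 29
Birthday not yet reached in 2020, subtract 1

28 years old


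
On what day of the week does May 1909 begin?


Target: May 1, 1909
Anchor: Jan 1, 1909. With p = 1909 - 1 = 1908: (p + p//4 - p//100 + p//400) mod 7 = (1908 + 477 - 19 + 4) mod 7 = 2370 mod 7 = 4 -> Friday (Mon=0 ... Sun=6)
Days before May (Jan-Apr): 120 days
Weekday index = (4 + 120) mod 7 = 5

Saturday


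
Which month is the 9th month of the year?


Month 9 of 12

September


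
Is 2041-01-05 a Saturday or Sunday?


Anchor: Jan 1, 2041. With p = 2041 - 1 = 2040: (p + p//4 - p//100 + p//400) mod 7 = (2040 + 510 - 20 + 5) mod 7 = 2535 mod 7 = 1 -> Tuesday (Mon=0 ... Sun=6)
Day of year: 5; offset = 4
Weekday index = (1 + 4) mod 7 = 5 -> Saturday
Weekend days: Saturday, Sunday

Yes


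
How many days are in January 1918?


January 1918

31 days


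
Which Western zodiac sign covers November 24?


Date: November 24
Conventional tropical zodiac dates: Sagittarius from November 22 onward; Capricorn starts December 22
November 24 falls within the Sagittarius range

Sagittarius


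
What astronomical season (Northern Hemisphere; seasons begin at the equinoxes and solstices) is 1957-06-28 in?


Date: June 28
Astronomical Summer (approx.; exact equinox/solstice day varies by year): June 21 to September 21
June 28 falls within the Summer window

Summer


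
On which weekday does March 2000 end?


March 2000 has 31 days
Anchor: Jan 1, 2000. With p = 2000 - 1 = 1999: (p + p//4 - p//100 + p//400) mod 7 = (1999 + 499 - 19 + 4) mod 7 = 2483 mod 7 = 5 -> Saturday (Mon=0 ... Sun=6)
Days before March (Jan-Feb): 60; March 1 index = (5 + 60) mod 7 = 2 -> Wednesday
Last day offset: 31 - 1 = 30 days
Weekday index = (2 + 30) mod 7 = 4

Friday, March 31


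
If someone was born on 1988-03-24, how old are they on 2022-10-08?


Birth: 1988-03-24
Reference: 2022-10-08
Year difference: 2022 - 1988 = 34

34 years old


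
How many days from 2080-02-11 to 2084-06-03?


From 2080-02-11 to 2084-06-03
2080-02-11: days before February = 31; day of year = 31 + 11 = 42
2084-06-03: days before June = 31 + 29 + 31 + 30 + 31 = 152 (2084 is a leap year); day of year = 152 + 3 = 155
Rest of 2080: 366 - 42 = 324
Full years 2081 (365), 2082 (365), 2083 (365): 1095
Total = 324 + 1095 + 155 = 1574

1574 days


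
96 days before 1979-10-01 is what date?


Start: 1979-10-01, subtract 96 days
Back 1 day from October 1 reaches September 30, 1979 -> 95 left
September 1979 has 30 days -> back to August 31, 1979 -> 65 left
August 1979 has 31 days -> back to July 31, 1979 -> 34 left
July 1979 has 31 days -> back to June 30, 1979 -> 3 left
June 1979: 30 - 3 = 27 -> lands on June 27

Result: 1979-06-27


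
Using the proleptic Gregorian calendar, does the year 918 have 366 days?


Gregorian leap year rule: divisible by 4, but not by 100, unless also by 400.
918 is not divisible by 4 -> not a leap year

No


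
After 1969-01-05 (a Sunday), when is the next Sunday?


Current: Sunday
Target: Sunday
Days ahead: 7

Next Sunday: 1969-01-12


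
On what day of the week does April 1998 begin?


Target: April 1, 1998
Anchor: Jan 1, 1998. With p = 1998 - 1 = 1997: (p + p//4 - p//100 + p//400) mod 7 = (1997 + 499 - 19 + 4) mod 7 = 2481 mod 7 = 3 -> Thursday (Mon=0 ... Sun=6)
Days before April (Jan-Mar): 90 days
Weekday index = (3 + 90) mod 7 = 2

Wednesday


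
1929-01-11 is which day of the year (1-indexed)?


Date: January 11, 1929
No months before January
Plus 11 days in January

Day of year: 11


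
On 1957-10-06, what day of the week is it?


Date: October 6, 1957
Anchor: Jan 1, 1957. With p = 1957 - 1 = 1956: (p + p//4 - p//100 + p//400) mod 7 = (1956 + 489 - 19 + 4) mod 7 = 2430 mod 7 = 1 -> Tuesday (Mon=0 ... Sun=6)
Days before October (Jan-Sep): 273; offset = 273 + 6 - 1 = 278
Weekday index = (1 + 278) mod 7 = 6

Day of the week: Sunday


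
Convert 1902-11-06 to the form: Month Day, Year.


ISO 1902-11-06 parses as year=1902, month=11, day=06
Month 11 -> November

November 6, 1902


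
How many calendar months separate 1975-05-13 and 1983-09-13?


From May 1975 to September 1983
8 years * 12 = 96 months, plus 4 months = 100

100 months


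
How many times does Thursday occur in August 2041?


August 2041 has 31 days
Anchor: Jan 1, 2041. With p = 2041 - 1 = 2040: (p + p//4 - p//100 + p//400) mod 7 = (2040 + 510 - 20 + 5) mod 7 = 2535 mod 7 = 1 -> Tuesday (Mon=0 ... Sun=6)
Days before August (Jan-Jul): 212; August 1 index = (1 + 212) mod 7 = 3 -> Thursday
First Thursday is August 1
Thursdays: 1, 8, 15, 22, 29

5 Thursdays


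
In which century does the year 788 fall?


Century = (year - 1) // 100 + 1
= (788 - 1) // 100 + 1
= 787 // 100 + 1
= 7 + 1

8th century


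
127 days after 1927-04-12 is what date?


Start: 1927-04-12, add 127 days
April 1927 has 30 days: 30 - 12 = 18 days to April 30 -> 109 left
May 1927 has 31 days -> 78 left
June 1927 has 30 days -> 48 left
July 1927 has 31 days -> 17 left
August 1927: 17 <= 31 -> lands on August 17

Result: 1927-08-17


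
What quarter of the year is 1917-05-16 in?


Month: May (month 5)
Q1: Jan-Mar, Q2: Apr-Jun, Q3: Jul-Sep, Q4: Oct-Dec

Q2


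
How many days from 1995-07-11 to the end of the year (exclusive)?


Day of year: 192 of 365
Remaining = 365 - 192

173 days


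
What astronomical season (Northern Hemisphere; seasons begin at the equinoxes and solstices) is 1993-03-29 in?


Date: March 29
Astronomical Spring (approx.; exact equinox/solstice day varies by year): March 20 to June 20
March 29 falls within the Spring window

Spring


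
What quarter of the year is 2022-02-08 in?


Month: February (month 2)
Q1: Jan-Mar, Q2: Apr-Jun, Q3: Jul-Sep, Q4: Oct-Dec

Q1


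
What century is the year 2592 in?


Century = (year - 1) // 100 + 1
= (2592 - 1) // 100 + 1
= 2591 // 100 + 1
= 25 + 1

26th century


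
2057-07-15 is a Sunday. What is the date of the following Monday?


Current: Sunday
Target: Monday
Days ahead: 1

Next Monday: 2057-07-16


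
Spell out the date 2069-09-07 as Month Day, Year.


ISO 2069-09-07 parses as year=2069, month=09, day=07
Month 9 -> September

September 7, 2069


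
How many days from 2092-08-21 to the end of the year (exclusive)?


Day of year: 234 of 366
Remaining = 366 - 234

132 days


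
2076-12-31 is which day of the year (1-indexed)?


Date: December 31, 2076
Days in months 1 through 11: 335
Plus 31 days in December

Day of year: 366


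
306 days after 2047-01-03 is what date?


Start: 2047-01-03, add 306 days
January 2047 has 31 days: 31 - 3 = 28 days to January 31 -> 278 left
February 2047 has 28 days -> 250 left
March 2047 has 31 days -> 219 left
April 2047 has 30 days -> 189 left
May 2047 has 31 days -> 158 left
June 2047 has 30 days -> 128 left
July 2047 has 31 days -> 97 left
August 2047 has 31 days -> 66 left
September 2047 has 30 days -> 36 left
October 2047 has 31 days -> 5 left
November 2047: 5 <= 30 -> lands on November 5

Result: 2047-11-05


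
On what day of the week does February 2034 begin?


Target: February 1, 2034
Anchor: Jan 1, 2034. With p = 2034 - 1 = 2033: (p + p//4 - p//100 + p//400) mod 7 = (2033 + 508 - 20 + 5) mod 7 = 2526 mod 7 = 6 -> Sunday (Mon=0 ... Sun=6)
Days before February (Jan): 31 days
Weekday index = (6 + 31) mod 7 = 2

Wednesday


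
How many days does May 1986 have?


May 1986

31 days


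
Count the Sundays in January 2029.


January 2029 has 31 days
Anchor: Jan 1, 2029. With p = 2029 - 1 = 2028: (p + p//4 - p//100 + p//400) mod 7 = (2028 + 507 - 20 + 5) mod 7 = 2520 mod 7 = 0 -> Monday (Mon=0 ... Sun=6)
January 1 is the anchor itself -> Monday
First Sunday is January 7
Sundays: 7, 14, 21, 28

4 Sundays


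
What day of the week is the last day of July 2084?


July 2084 has 31 days
Anchor: Jan 1, 2084. With p = 2084 - 1 = 2083: (p + p//4 - p//100 + p//400) mod 7 = (2083 + 520 - 20 + 5) mod 7 = 2588 mod 7 = 5 -> Saturday (Mon=0 ... Sun=6)
Days before July (Jan-Jun): 182; July 1 index = (5 + 182) mod 7 = 5 -> Saturday
Last day offset: 31 - 1 = 30 days
Weekday index = (5 + 30) mod 7 = 0

Monday, July 31


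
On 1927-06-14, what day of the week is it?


Date: June 14, 1927
Anchor: Jan 1, 1927. With p = 1927 - 1 = 1926: (p + p//4 - p//100 + p//400) mod 7 = (1926 + 481 - 19 + 4) mod 7 = 2392 mod 7 = 5 -> Saturday (Mon=0 ... Sun=6)
Days before June (Jan-May): 151; offset = 151 + 14 - 1 = 164
Weekday index = (5 + 164) mod 7 = 1

Day of the week: Tuesday


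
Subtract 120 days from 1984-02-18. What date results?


Start: 1984-02-18, subtract 120 days
Back 18 days from February 18 reaches January 31, 1984 -> 102 left
January 1984 has 31 days -> back to December 31, 1983 -> 71 left
December 1983 has 31 days -> back to November 30, 1983 -> 40 left
November 1983 has 30 days -> back to October 31, 1983 -> 10 left
October 1983: 31 - 10 = 21 -> lands on October 21

Result: 1983-10-21


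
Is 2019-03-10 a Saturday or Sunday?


Anchor: Jan 1, 2019. With p = 2019 - 1 = 2018: (p + p//4 - p//100 + p//400) mod 7 = (2018 + 504 - 20 + 5) mod 7 = 2507 mod 7 = 1 -> Tuesday (Mon=0 ... Sun=6)
Day of year: 69; offset = 68
Weekday index = (1 + 68) mod 7 = 6 -> Sunday
Weekend days: Saturday, Sunday

Yes


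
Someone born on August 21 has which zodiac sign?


Date: August 21
Conventional tropical zodiac dates: Leo from July 23 onward; Virgo starts August 23
August 21 falls within the Leo range

Leo


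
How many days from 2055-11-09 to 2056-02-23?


From 2055-11-09 to 2056-02-23
2055-11-09: days before November = 31 + 28 + 31 + 30 + 31 + 30 + 31 + 31 + 30 + 31 = 304 (2055 is not a leap year); day of year = 304 + 9 = 313
2056-02-23: days before February = 31; day of year = 31 + 23 = 54
Rest of 2055: 365 - 313 = 52
Total = 52 + 54 = 106

106 days


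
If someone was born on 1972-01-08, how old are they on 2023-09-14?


Birth: 1972-01-08
Reference: 2023-09-14
Year difference: 2023 - 1972 = 51

51 years old


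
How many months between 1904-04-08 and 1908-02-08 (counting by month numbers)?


From April 1904 to February 1908
4 years * 12 = 48 months, minus 2 months = 46

46 months


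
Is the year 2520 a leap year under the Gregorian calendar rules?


Gregorian leap year rule: divisible by 4, but not by 100, unless also by 400.
2520 is divisible by 4 but not 100 -> leap year

Yes


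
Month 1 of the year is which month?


Month 1 of 12

January


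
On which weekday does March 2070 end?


March 2070 has 31 days
Anchor: Jan 1, 2070. With p = 2070 - 1 = 2069: (p + p//4 - p//100 + p//400) mod 7 = (2069 + 517 - 20 + 5) mod 7 = 2571 mod 7 = 2 -> Wednesday (Mon=0 ... Sun=6)
Days before March (Jan-Feb): 59; March 1 index = (2 + 59) mod 7 = 5 -> Saturday
Last day offset: 31 - 1 = 30 days
Weekday index = (5 + 30) mod 7 = 0

Monday, March 31


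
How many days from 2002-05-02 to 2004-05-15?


From 2002-05-02 to 2004-05-15
2002-05-02: days before May = 31 + 28 + 31 + 30 = 120 (2002 is not a leap year); day of year = 120 + 2 = 122
2004-05-15: days before May = 31 + 29 + 31 + 30 = 121 (2004 is a leap year); day of year = 121 + 15 = 136
Rest of 2002: 365 - 122 = 243
Full years 2003 (365): 365
Total = 243 + 365 + 136 = 744

744 days


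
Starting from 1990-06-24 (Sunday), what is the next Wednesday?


Current: Sunday
Target: Wednesday
Days ahead: 3

Next Wednesday: 1990-06-27


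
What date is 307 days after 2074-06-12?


Start: 2074-06-12, add 307 days
June 2074 has 30 days: 30 - 12 = 18 days to June 30 -> 289 left
July 2074 has 31 days -> 258 left
August 2074 has 31 days -> 227 left
September 2074 has 30 days -> 197 left
October 2074 has 31 days -> 166 left
November 2074 has 30 days -> 136 left
December 2074 has 31 days -> 105 left
January 2075 has 31 days -> 74 left
February 2075 has 28 days -> 46 left
March 2075 has 31 days -> 15 left
April 2075: 15 <= 30 -> lands on April 15

Result: 2075-04-15


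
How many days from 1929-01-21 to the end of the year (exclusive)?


Day of year: 21 of 365
Remaining = 365 - 21

344 days


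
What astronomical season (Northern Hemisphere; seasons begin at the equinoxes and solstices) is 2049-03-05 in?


Date: March 5
Astronomical Winter (approx.; exact equinox/solstice day varies by year): December 21 to March 19
March 5 falls within the Winter window

Winter


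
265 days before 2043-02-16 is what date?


Start: 2043-02-16, subtract 265 days
Back 16 days from February 16 reaches January 31, 2043 -> 249 left
January 2043 has 31 days -> back to December 31, 2042 -> 218 left
December 2042 has 31 days -> back to November 30, 2042 -> 187 left
November 2042 has 30 days -> back to October 31, 2042 -> 157 left
October 2042 has 31 days -> back to September 30, 2042 -> 126 left
September 2042 has 30 days -> back to August 31, 2042 -> 96 left
August 2042 has 31 days -> back to July 31, 2042 -> 65 left
July 2042 has 31 days -> back to June 30, 2042 -> 34 left
June 2042 has 30 days -> back to May 31, 2042 -> 4 left
May 2042: 31 - 4 = 27 -> lands on May 27

Result: 2042-05-27


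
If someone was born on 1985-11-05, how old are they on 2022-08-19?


Birth: 1985-11-05
Reference: 2022-08-19
Year difference: 2022 - 1985 = 37
Birthday not yet reached in 2022, subtract 1

36 years old


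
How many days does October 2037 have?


October 2037

31 days


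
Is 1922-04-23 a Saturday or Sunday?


Anchor: Jan 1, 1922. With p = 1922 - 1 = 1921: (p + p//4 - p//100 + p//400) mod 7 = (1921 + 480 - 19 + 4) mod 7 = 2386 mod 7 = 6 -> Sunday (Mon=0 ... Sun=6)
Day of year: 113; offset = 112
Weekday index = (6 + 112) mod 7 = 6 -> Sunday
Weekend days: Saturday, Sunday

Yes


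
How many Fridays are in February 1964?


February 1964 has 29 days
Anchor: Jan 1, 1964. With p = 1964 - 1 = 1963: (p + p//4 - p//100 + p//400) mod 7 = (1963 + 490 - 19 + 4) mod 7 = 2438 mod 7 = 2 -> Wednesday (Mon=0 ... Sun=6)
Days before February (Jan): 31; February 1 index = (2 + 31) mod 7 = 5 -> Saturday
First Friday is February 7
Fridays: 7, 14, 21, 28

4 Fridays


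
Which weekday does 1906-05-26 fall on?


Date: May 26, 1906
Anchor: Jan 1, 1906. With p = 1906 - 1 = 1905: (p + p//4 - p//100 + p//400) mod 7 = (1905 + 476 - 19 + 4) mod 7 = 2366 mod 7 = 0 -> Monday (Mon=0 ... Sun=6)
Days before May (Jan-Apr): 120; offset = 120 + 26 - 1 = 145
Weekday index = (0 + 145) mod 7 = 5

Day of the week: Saturday


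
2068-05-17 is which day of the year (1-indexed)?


Date: May 17, 2068
Days in months 1 through 4: 121
Plus 17 days in May

Day of year: 138


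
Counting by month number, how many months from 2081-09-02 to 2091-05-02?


From September 2081 to May 2091
10 years * 12 = 120 months, minus 4 months = 116

116 months


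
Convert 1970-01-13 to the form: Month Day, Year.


ISO 1970-01-13 parses as year=1970, month=01, day=13
Month 1 -> January

January 13, 1970


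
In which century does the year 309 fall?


Century = (year - 1) // 100 + 1
= (309 - 1) // 100 + 1
= 308 // 100 + 1
= 3 + 1

4th century


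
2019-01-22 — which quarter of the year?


Month: January (month 1)
Q1: Jan-Mar, Q2: Apr-Jun, Q3: Jul-Sep, Q4: Oct-Dec

Q1


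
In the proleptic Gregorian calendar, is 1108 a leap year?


Gregorian leap year rule: divisible by 4, but not by 100, unless also by 400.
1108 is divisible by 4 but not 100 -> leap year

Yes


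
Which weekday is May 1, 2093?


Target: May 1, 2093
Anchor: Jan 1, 2093. With p = 2093 - 1 = 2092: (p + p//4 - p//100 + p//400) mod 7 = (2092 + 523 - 20 + 5) mod 7 = 2600 mod 7 = 3 -> Thursday (Mon=0 ... Sun=6)
Days before May (Jan-Apr): 120 days
Weekday index = (3 + 120) mod 7 = 4

Friday


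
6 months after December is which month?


December is month 12
12 + 6 = 18; wrap: 18 - 12 = 6

June


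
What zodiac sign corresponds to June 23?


Date: June 23
Conventional tropical zodiac dates: Cancer from June 21 onward; Leo starts July 23
June 23 falls within the Cancer range

Cancer


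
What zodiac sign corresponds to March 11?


Date: March 11
Conventional tropical zodiac dates: Pisces from February 19 onward; Aries starts March 21
March 11 falls within the Pisces range

Pisces


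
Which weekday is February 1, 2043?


Target: February 1, 2043
Anchor: Jan 1, 2043. With p = 2043 - 1 = 2042: (p + p//4 - p//100 + p//400) mod 7 = (2042 + 510 - 20 + 5) mod 7 = 2537 mod 7 = 3 -> Thursday (Mon=0 ... Sun=6)
Days before February (Jan): 31 days
Weekday index = (3 + 31) mod 7 = 6

Sunday


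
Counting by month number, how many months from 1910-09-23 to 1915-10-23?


From September 1910 to October 1915
5 years * 12 = 60 months, plus 1 month = 61

61 months


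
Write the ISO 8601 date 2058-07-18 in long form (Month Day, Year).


ISO 2058-07-18 parses as year=2058, month=07, day=18
Month 7 -> July

July 18, 2058


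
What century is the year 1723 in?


Century = (year - 1) // 100 + 1
= (1723 - 1) // 100 + 1
= 1722 // 100 + 1
= 17 + 1

18th century


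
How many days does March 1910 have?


March 1910

31 days


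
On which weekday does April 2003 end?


April 2003 has 30 days
Anchor: Jan 1, 2003. With p = 2003 - 1 = 2002: (p + p//4 - p//100 + p//400) mod 7 = (2002 + 500 - 20 + 5) mod 7 = 2487 mod 7 = 2 -> Wednesday (Mon=0 ... Sun=6)
Days before April (Jan-Mar): 90; April 1 index = (2 + 90) mod 7 = 1 -> Tuesday
Last day offset: 30 - 1 = 29 days
Weekday index = (1 + 29) mod 7 = 2

Wednesday, April 30


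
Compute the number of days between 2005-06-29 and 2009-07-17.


From 2005-06-29 to 2009-07-17
2005-06-29: days before June = 31 + 28 + 31 + 30 + 31 = 151 (2005 is not a leap year); day of year = 151 + 29 = 180
2009-07-17: days before July = 31 + 28 + 31 + 30 + 31 + 30 = 181 (2009 is not a leap year); day of year = 181 + 17 = 198
Rest of 2005: 365 - 180 = 185
Full years 2006 (365), 2007 (365), 2008 (366): 1096
Total = 185 + 1096 + 198 = 1479

1479 days


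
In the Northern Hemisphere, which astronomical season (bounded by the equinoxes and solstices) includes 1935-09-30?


Date: September 30
Astronomical Autumn (approx.; exact equinox/solstice day varies by year): September 22 to December 20
September 30 falls within the Autumn window

Autumn


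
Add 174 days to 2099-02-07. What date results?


Start: 2099-02-07, add 174 days
February 2099 has 28 days: 28 - 7 = 21 days to February 28 -> 153 left
March 2099 has 31 days -> 122 left
April 2099 has 30 days -> 92 left
May 2099 has 31 days -> 61 left
June 2099 has 30 days -> 31 left
July 2099: 31 <= 31 -> lands on July 31

Result: 2099-07-31


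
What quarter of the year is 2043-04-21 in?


Month: April (month 4)
Q1: Jan-Mar, Q2: Apr-Jun, Q3: Jul-Sep, Q4: Oct-Dec

Q2


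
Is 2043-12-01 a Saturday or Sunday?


Anchor: Jan 1, 2043. With p = 2043 - 1 = 2042: (p + p//4 - p//100 + p//400) mod 7 = (2042 + 510 - 20 + 5) mod 7 = 2537 mod 7 = 3 -> Thursday (Mon=0 ... Sun=6)
Day of year: 335; offset = 334
Weekday index = (3 + 334) mod 7 = 1 -> Tuesday
Weekend days: Saturday, Sunday

No


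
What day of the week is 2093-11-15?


Date: November 15, 2093
Anchor: Jan 1, 2093. With p = 2093 - 1 = 2092: (p + p//4 - p//100 + p//400) mod 7 = (2092 + 523 - 20 + 5) mod 7 = 2600 mod 7 = 3 -> Thursday (Mon=0 ... Sun=6)
Days before November (Jan-Oct): 304; offset = 304 + 15 - 1 = 318
Weekday index = (3 + 318) mod 7 = 6

Day of the week: Sunday


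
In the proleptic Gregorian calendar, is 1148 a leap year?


Gregorian leap year rule: divisible by 4, but not by 100, unless also by 400.
1148 is divisible by 4 but not 100 -> leap year

Yes


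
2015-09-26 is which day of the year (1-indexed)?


Date: September 26, 2015
Days in months 1 through 8: 243
Plus 26 days in September

Day of year: 269


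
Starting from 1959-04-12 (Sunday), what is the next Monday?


Current: Sunday
Target: Monday
Days ahead: 1

Next Monday: 1959-04-13


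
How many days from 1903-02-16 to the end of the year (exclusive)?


Day of year: 47 of 365
Remaining = 365 - 47

318 days


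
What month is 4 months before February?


February is month 2
2 - 4 = -2; wrap: -2 + 12 = 10

October


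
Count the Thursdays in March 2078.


March 2078 has 31 days
Anchor: Jan 1, 2078. With p = 2078 - 1 = 2077: (p + p//4 - p//100 + p//400) mod 7 = (2077 + 519 - 20 + 5) mod 7 = 2581 mod 7 = 5 -> Saturday (Mon=0 ... Sun=6)
Days before March (Jan-Feb): 59; March 1 index = (5 + 59) mod 7 = 1 -> Tuesday
First Thursday is March 3
Thursdays: 3, 10, 17, 24, 31

5 Thursdays


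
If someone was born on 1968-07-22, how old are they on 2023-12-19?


Birth: 1968-07-22
Reference: 2023-12-19
Year difference: 2023 - 1968 = 55

55 years old


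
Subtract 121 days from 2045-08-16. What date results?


Start: 2045-08-16, subtract 121 days
Back 16 days from August 16 reaches July 31, 2045 -> 105 left
July 2045 has 31 days -> back to June 30, 2045 -> 74 left
June 2045 has 30 days -> back to May 31, 2045 -> 44 left
May 2045 has 31 days -> back to April 30, 2045 -> 13 left
April 2045: 30 - 13 = 17 -> lands on April 17

Result: 2045-04-17


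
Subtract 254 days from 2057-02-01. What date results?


Start: 2057-02-01, subtract 254 days
Back 1 day from February 1 reaches January 31, 2057 -> 253 left
January 2057 has 31 days -> back to December 31, 2056 -> 222 left
December 2056 has 31 days -> back to November 30, 2056 -> 191 left
November 2056 has 30 days -> back to October 31, 2056 -> 161 left
October 2056 has 31 days -> back to September 30, 2056 -> 130 left
September 2056 has 30 days -> back to August 31, 2056 -> 100 left
August 2056 has 31 days -> back to July 31, 2056 -> 69 left
July 2056 has 31 days -> back to June 30, 2056 -> 38 left
June 2056 has 30 days -> back to May 31, 2056 -> 8 left
May 2056: 31 - 8 = 23 -> lands on May 23

Result: 2056-05-23


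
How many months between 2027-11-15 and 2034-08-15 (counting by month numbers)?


From November 2027 to August 2034
7 years * 12 = 84 months, minus 3 months = 81

81 months


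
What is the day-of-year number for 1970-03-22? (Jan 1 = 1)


Date: March 22, 1970
Days in months 1 through 2: 59
Plus 22 days in March

Day of year: 81


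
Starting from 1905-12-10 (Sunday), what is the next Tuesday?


Current: Sunday
Target: Tuesday
Days ahead: 2

Next Tuesday: 1905-12-12


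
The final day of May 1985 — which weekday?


May 1985 has 31 days
Anchor: Jan 1, 1985. With p = 1985 - 1 = 1984: (p + p//4 - p//100 + p//400) mod 7 = (1984 + 496 - 19 + 4) mod 7 = 2465 mod 7 = 1 -> Tuesday (Mon=0 ... Sun=6)
Days before May (Jan-Apr): 120; May 1 index = (1 + 120) mod 7 = 2 -> Wednesday
Last day offset: 31 - 1 = 30 days
Weekday index = (2 + 30) mod 7 = 4

Friday, May 31


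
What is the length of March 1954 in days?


March 1954

31 days


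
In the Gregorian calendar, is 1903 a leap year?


Gregorian leap year rule: divisible by 4, but not by 100, unless also by 400.
1903 is not divisible by 4 -> not a leap year

No


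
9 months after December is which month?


December is month 12
12 + 9 = 21; wrap: 21 - 12 = 9

September


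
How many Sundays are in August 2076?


August 2076 has 31 days
Anchor: Jan 1, 2076. With p = 2076 - 1 = 2075: (p + p//4 - p//100 + p//400) mod 7 = (2075 + 518 - 20 + 5) mod 7 = 2578 mod 7 = 2 -> Wednesday (Mon=0 ... Sun=6)
Days before August (Jan-Jul): 213; August 1 index = (2 + 213) mod 7 = 5 -> Saturday
First Sunday is August 2
Sundays: 2, 9, 16, 23, 30

5 Sundays


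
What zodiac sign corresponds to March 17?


Date: March 17
Conventional tropical zodiac dates: Pisces from February 19 onward; Aries starts March 21
March 17 falls within the Pisces range

Pisces


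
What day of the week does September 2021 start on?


Target: September 1, 2021
Anchor: Jan 1, 2021. With p = 2021 - 1 = 2020: (p + p//4 - p//100 + p//400) mod 7 = (2020 + 505 - 20 + 5) mod 7 = 2510 mod 7 = 4 -> Friday (Mon=0 ... Sun=6)
Days before September (Jan-Aug): 243 days
Weekday index = (4 + 243) mod 7 = 2

Wednesday


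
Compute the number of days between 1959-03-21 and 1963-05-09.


From 1959-03-21 to 1963-05-09
1959-03-21: days before March = 31 + 28 = 59 (1959 is not a leap year); day of year = 59 + 21 = 80
1963-05-09: days before May = 31 + 28 + 31 + 30 = 120 (1963 is not a leap year); day of year = 120 + 9 = 129
Rest of 1959: 365 - 80 = 285
Full years 1960 (366), 1961 (365), 1962 (365): 1096
Total = 285 + 1096 + 129 = 1510

1510 days


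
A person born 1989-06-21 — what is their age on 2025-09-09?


Birth: 1989-06-21
Reference: 2025-09-09
Year difference: 2025 - 1989 = 36

36 years old


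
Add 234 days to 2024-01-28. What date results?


Start: 2024-01-28, add 234 days
January 2024 has 31 days: 31 - 28 = 3 days to January 31 -> 231 left
February 2024 has 29 days -> 202 left
March 2024 has 31 days -> 171 left
April 2024 has 30 days -> 141 left
May 2024 has 31 days -> 110 left
June 2024 has 30 days -> 80 left
July 2024 has 31 days -> 49 left
August 2024 has 31 days -> 18 left
September 2024: 18 <= 30 -> lands on September 18

Result: 2024-09-18


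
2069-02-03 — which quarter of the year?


Month: February (month 2)
Q1: Jan-Mar, Q2: Apr-Jun, Q3: Jul-Sep, Q4: Oct-Dec

Q1


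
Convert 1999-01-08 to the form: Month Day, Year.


ISO 1999-01-08 parses as year=1999, month=01, day=08
Month 1 -> January

January 8, 1999


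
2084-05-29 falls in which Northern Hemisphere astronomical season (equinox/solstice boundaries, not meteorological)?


Date: May 29
Astronomical Spring (approx.; exact equinox/solstice day varies by year): March 20 to June 20
May 29 falls within the Spring window

Spring


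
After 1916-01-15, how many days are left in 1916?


Day of year: 15 of 366
Remaining = 366 - 15

351 days


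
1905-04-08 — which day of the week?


Date: April 8, 1905
Anchor: Jan 1, 1905. With p = 1905 - 1 = 1904: (p + p//4 - p//100 + p//400) mod 7 = (1904 + 476 - 19 + 4) mod 7 = 2365 mod 7 = 6 -> Sunday (Mon=0 ... Sun=6)
Days before April (Jan-Mar): 90; offset = 90 + 8 - 1 = 97
Weekday index = (6 + 97) mod 7 = 5

Day of the week: Saturday


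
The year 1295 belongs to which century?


Century = (year - 1) // 100 + 1
= (1295 - 1) // 100 + 1
= 1294 // 100 + 1
= 12 + 1

13th century


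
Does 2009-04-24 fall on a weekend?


Anchor: Jan 1, 2009. With p = 2009 - 1 = 2008: (p + p//4 - p//100 + p//400) mod 7 = (2008 + 502 - 20 + 5) mod 7 = 2495 mod 7 = 3 -> Thursday (Mon=0 ... Sun=6)
Day of year: 114; offset = 113
Weekday index = (3 + 113) mod 7 = 4 -> Friday
Weekend days: Saturday, Sunday

No


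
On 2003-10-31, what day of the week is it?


Date: October 31, 2003
Anchor: Jan 1, 2003. With p = 2003 - 1 = 2002: (p + p//4 - p//100 + p//400) mod 7 = (2002 + 500 - 20 + 5) mod 7 = 2487 mod 7 = 2 -> Wednesday (Mon=0 ... Sun=6)
Days before October (Jan-Sep): 273; offset = 273 + 31 - 1 = 303
Weekday index = (2 + 303) mod 7 = 4

Day of the week: Friday


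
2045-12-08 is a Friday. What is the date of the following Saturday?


Current: Friday
Target: Saturday
Days ahead: 1

Next Saturday: 2045-12-09


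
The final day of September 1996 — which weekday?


September 1996 has 30 days
Anchor: Jan 1, 1996. With p = 1996 - 1 = 1995: (p + p//4 - p//100 + p//400) mod 7 = (1995 + 498 - 19 + 4) mod 7 = 2478 mod 7 = 0 -> Monday (Mon=0 ... Sun=6)
Days before September (Jan-Aug): 244; September 1 index = (0 + 244) mod 7 = 6 -> Sunday
Last day offset: 30 - 1 = 29 days
Weekday index = (6 + 29) mod 7 = 0

Monday, September 30


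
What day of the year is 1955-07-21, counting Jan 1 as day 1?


Date: July 21, 1955
Days in months 1 through 6: 181
Plus 21 days in July

Day of year: 202


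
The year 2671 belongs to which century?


Century = (year - 1) // 100 + 1
= (2671 - 1) // 100 + 1
= 2670 // 100 + 1
= 26 + 1

27th century


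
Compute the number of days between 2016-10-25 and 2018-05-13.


From 2016-10-25 to 2018-05-13
2016-10-25: days before October = 31 + 29 + 31 + 30 + 31 + 30 + 31 + 31 + 30 = 274 (2016 is a leap year); day of year = 274 + 25 = 299
2018-05-13: days before May = 31 + 28 + 31 + 30 = 120 (2018 is not a leap year); day of year = 120 + 13 = 133
Rest of 2016: 366 - 299 = 67
Full years 2017 (365): 365
Total = 67 + 365 + 133 = 565

565 days


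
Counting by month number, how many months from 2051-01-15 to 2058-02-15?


From January 2051 to February 2058
7 years * 12 = 84 months, plus 1 month = 85

85 months


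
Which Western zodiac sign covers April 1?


Date: April 1
Conventional tropical zodiac dates: Aries from March 21 onward; Taurus starts April 20
April 1 falls within the Aries range

Aries


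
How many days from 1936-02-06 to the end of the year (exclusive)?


Day of year: 37 of 366
Remaining = 366 - 37

329 days


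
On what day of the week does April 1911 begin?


Target: April 1, 1911
Anchor: Jan 1, 1911. With p = 1911 - 1 = 1910: (p + p//4 - p//100 + p//400) mod 7 = (1910 + 477 - 19 + 4) mod 7 = 2372 mod 7 = 6 -> Sunday (Mon=0 ... Sun=6)
Days before April (Jan-Mar): 90 days
Weekday index = (6 + 90) mod 7 = 5

Saturday


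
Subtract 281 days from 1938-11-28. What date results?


Start: 1938-11-28, subtract 281 days
Back 28 days from November 28 reaches October 31, 1938 -> 253 left
October 1938 has 31 days -> back to September 30, 1938 -> 222 left
September 1938 has 30 days -> back to August 31, 1938 -> 192 left
August 1938 has 31 days -> back to July 31, 1938 -> 161 left
July 1938 has 31 days -> back to June 30, 1938 -> 130 left
June 1938 has 30 days -> back to May 31, 1938 -> 100 left
May 1938 has 31 days -> back to April 30, 1938 -> 69 left
April 1938 has 30 days -> back to March 31, 1938 -> 39 left
March 1938 has 31 days -> back to February 28, 1938 -> 8 left
February 1938: 28 - 8 = 20 -> lands on February 20

Result: 1938-02-20


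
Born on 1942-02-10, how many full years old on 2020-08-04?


Birth: 1942-02-10
Reference: 2020-08-04
Year difference: 2020 - 1942 = 78

78 years old


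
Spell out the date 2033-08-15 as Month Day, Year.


ISO 2033-08-15 parses as year=2033, month=08, day=15
Month 8 -> August

August 15, 2033


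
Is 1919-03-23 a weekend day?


Anchor: Jan 1, 1919. With p = 1919 - 1 = 1918: (p + p//4 - p//100 + p//400) mod 7 = (1918 + 479 - 19 + 4) mod 7 = 2382 mod 7 = 2 -> Wednesday (Mon=0 ... Sun=6)
Day of year: 82; offset = 81
Weekday index = (2 + 81) mod 7 = 6 -> Sunday
Weekend days: Saturday, Sunday

Yes


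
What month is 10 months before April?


April is month 4
4 - 10 = -6; wrap: -6 + 12 = 6

June


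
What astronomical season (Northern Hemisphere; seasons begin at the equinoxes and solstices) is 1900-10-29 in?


Date: October 29
Astronomical Autumn (approx.; exact equinox/solstice day varies by year): September 22 to December 20
October 29 falls within the Autumn window

Autumn


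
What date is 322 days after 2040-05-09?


Start: 2040-05-09, add 322 days
May 2040 has 31 days: 31 - 9 = 22 days to May 31 -> 300 left
June 2040 has 30 days -> 270 left
July 2040 has 31 days -> 239 left
August 2040 has 31 days -> 208 left
September 2040 has 30 days -> 178 left
October 2040 has 31 days -> 147 left
November 2040 has 30 days -> 117 left
December 2040 has 31 days -> 86 left
January 2041 has 31 days -> 55 left
February 2041 has 28 days -> 27 left
March 2041: 27 <= 31 -> lands on March 27

Result: 2041-03-27


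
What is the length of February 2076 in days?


February 2076 (leap year: yes)

29 days


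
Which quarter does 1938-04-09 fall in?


Month: April (month 4)
Q1: Jan-Mar, Q2: Apr-Jun, Q3: Jul-Sep, Q4: Oct-Dec

Q2


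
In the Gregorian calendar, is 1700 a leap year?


Gregorian leap year rule: divisible by 4, but not by 100, unless also by 400.
1700 is divisible by 100 but not 400 -> not a leap year

No


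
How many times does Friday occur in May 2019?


May 2019 has 31 days
Anchor: Jan 1, 2019. With p = 2019 - 1 = 2018: (p + p//4 - p//100 + p//400) mod 7 = (2018 + 504 - 20 + 5) mod 7 = 2507 mod 7 = 1 -> Tuesday (Mon=0 ... Sun=6)
Days before May (Jan-Apr): 120; May 1 index = (1 + 120) mod 7 = 2 -> Wednesday
First Friday is May 3
Fridays: 3, 10, 17, 24, 31

5 Fridays


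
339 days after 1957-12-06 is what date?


Start: 1957-12-06, add 339 days
December 1957 has 31 days: 31 - 6 = 25 days to December 31 -> 314 left
January 1958 has 31 days -> 283 left
February 1958 has 28 days -> 255 left
March 1958 has 31 days -> 224 left
April 1958 has 30 days -> 194 left
May 1958 has 31 days -> 163 left
June 1958 has 30 days -> 133 left
July 1958 has 31 days -> 102 left
August 1958 has 31 days -> 71 left
September 1958 has 30 days -> 41 left
October 1958 has 31 days -> 10 left
November 1958: 10 <= 30 -> lands on November 10

Result: 1958-11-10


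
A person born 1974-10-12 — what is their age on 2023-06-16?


Birth: 1974-10-12
Reference: 2023-06-16
Year difference: 2023 - 1974 = 49
Birthday not yet reached in 2023, subtract 1

48 years old


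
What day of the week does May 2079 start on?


Target: May 1, 2079
Anchor: Jan 1, 2079. With p = 2079 - 1 = 2078: (p + p//4 - p//100 + p//400) mod 7 = (2078 + 519 - 20 + 5) mod 7 = 2582 mod 7 = 6 -> Sunday (Mon=0 ... Sun=6)
Days before May (Jan-Apr): 120 days
Weekday index = (6 + 120) mod 7 = 0

Monday


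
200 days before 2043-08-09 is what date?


Start: 2043-08-09, subtract 200 days
Back 9 days from August 9 reaches July 31, 2043 -> 191 left
July 2043 has 31 days -> back to June 30, 2043 -> 160 left
June 2043 has 30 days -> back to May 31, 2043 -> 130 left
May 2043 has 31 days -> back to April 30, 2043 -> 99 left
April 2043 has 30 days -> back to March 31, 2043 -> 69 left
March 2043 has 31 days -> back to February 28, 2043 -> 38 left
February 2043 has 28 days -> back to January 31, 2043 -> 10 left
January 2043: 31 - 10 = 21 -> lands on January 21

Result: 2043-01-21


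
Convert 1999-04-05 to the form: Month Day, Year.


ISO 1999-04-05 parses as year=1999, month=04, day=05
Month 4 -> April

April 5, 1999


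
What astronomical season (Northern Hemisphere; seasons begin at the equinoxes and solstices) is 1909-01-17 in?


Date: January 17
Astronomical Winter (approx.; exact equinox/solstice day varies by year): December 21 to March 19
January 17 falls within the Winter window

Winter


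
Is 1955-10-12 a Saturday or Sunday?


Anchor: Jan 1, 1955. With p = 1955 - 1 = 1954: (p + p//4 - p//100 + p//400) mod 7 = (1954 + 488 - 19 + 4) mod 7 = 2427 mod 7 = 5 -> Saturday (Mon=0 ... Sun=6)
Day of year: 285; offset = 284
Weekday index = (5 + 284) mod 7 = 2 -> Wednesday
Weekend days: Saturday, Sunday

No


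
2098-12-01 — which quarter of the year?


Month: December (month 12)
Q1: Jan-Mar, Q2: Apr-Jun, Q3: Jul-Sep, Q4: Oct-Dec

Q4


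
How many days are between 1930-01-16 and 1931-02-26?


From 1930-01-16 to 1931-02-26
1930-01-16: day of year = 16
1931-02-26: days before February = 31; day of year = 31 + 26 = 57
Rest of 1930: 365 - 16 = 349
Total = 349 + 57 = 406

406 days


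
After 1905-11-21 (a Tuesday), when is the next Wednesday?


Current: Tuesday
Target: Wednesday
Days ahead: 1

Next Wednesday: 1905-11-22


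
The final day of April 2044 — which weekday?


April 2044 has 30 days
Anchor: Jan 1, 2044. With p = 2044 - 1 = 2043: (p + p//4 - p//100 + p//400) mod 7 = (2043 + 510 - 20 + 5) mod 7 = 2538 mod 7 = 4 -> Friday (Mon=0 ... Sun=6)
Days before April (Jan-Mar): 91; April 1 index = (4 + 91) mod 7 = 4 -> Friday
Last day offset: 30 - 1 = 29 days
Weekday index = (4 + 29) mod 7 = 5

Saturday, April 30


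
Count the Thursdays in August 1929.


August 1929 has 31 days
Anchor: Jan 1, 1929. With p = 1929 - 1 = 1928: (p + p//4 - p//100 + p//400) mod 7 = (1928 + 482 - 19 + 4) mod 7 = 2395 mod 7 = 1 -> Tuesday (Mon=0 ... Sun=6)
Days before August (Jan-Jul): 212; August 1 index = (1 + 212) mod 7 = 3 -> Thursday
First Thursday is August 1
Thursdays: 1, 8, 15, 22, 29

5 Thursdays


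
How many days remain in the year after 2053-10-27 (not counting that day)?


Day of year: 300 of 365
Remaining = 365 - 300

65 days
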